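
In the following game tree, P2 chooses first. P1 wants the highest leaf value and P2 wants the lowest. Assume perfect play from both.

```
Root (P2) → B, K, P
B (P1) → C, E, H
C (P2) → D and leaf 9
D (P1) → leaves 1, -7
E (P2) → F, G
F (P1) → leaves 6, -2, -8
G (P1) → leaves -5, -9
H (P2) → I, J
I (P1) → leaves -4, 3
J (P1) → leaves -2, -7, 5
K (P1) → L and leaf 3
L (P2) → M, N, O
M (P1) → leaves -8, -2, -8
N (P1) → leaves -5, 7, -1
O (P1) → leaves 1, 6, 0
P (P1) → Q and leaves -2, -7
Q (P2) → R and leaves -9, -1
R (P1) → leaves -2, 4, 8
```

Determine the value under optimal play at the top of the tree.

-2

D (P1): max(1, -7) = 1
C (P2): min(1, 9) = 1
F (P1): max(6, -2, -8) = 6
G (P1): max(-5, -9) = -5
E (P2): min(6, -5) = -5
I (P1): max(-4, 3) = 3
J (P1): max(-2, -7, 5) = 5
H (P2): min(3, 5) = 3
B (P1): max(1, -5, 3) = 3
M (P1): max(-8, -2, -8) = -2
N (P1): max(-5, 7, -1) = 7
O (P1): max(1, 6, 0) = 6
L (P2): min(-2, 7, 6) = -2
K (P1): max(-2, 3) = 3
R (P1): max(-2, 4, 8) = 8
Q (P2): min(8, -9, -1) = -9
P (P1): max(-9, -2, -7) = -2
Root (P2): min(3, 3, -2) = -2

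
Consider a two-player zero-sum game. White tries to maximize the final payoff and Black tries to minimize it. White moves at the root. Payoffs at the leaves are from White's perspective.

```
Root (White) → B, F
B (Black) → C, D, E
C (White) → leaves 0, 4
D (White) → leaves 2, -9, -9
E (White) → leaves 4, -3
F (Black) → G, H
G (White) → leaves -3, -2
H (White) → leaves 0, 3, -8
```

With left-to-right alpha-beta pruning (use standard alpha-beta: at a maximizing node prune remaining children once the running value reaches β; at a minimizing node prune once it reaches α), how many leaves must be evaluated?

C [α=-∞,β=+∞]: v=4
D [α=-∞,β=4]: v=2
E [α=-∞,β=2]: v=4 after child 1 ≥ β → β-cutoff, skip 1
B [α=-∞,β=+∞]: v=2
G [α=2,β=+∞]: v=-2
F [α=2,β=+∞]: v=-2 after child 1 ≤ α → α-cutoff, skip 1
Root [α=-∞,β=+∞]: v=2
Leaves evaluated: 8 of 12.

8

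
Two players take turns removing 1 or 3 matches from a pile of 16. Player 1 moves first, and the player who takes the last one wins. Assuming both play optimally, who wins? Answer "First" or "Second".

Second

W/L table (W = player to move can force a win):
i:   0  1  2  3  4  5  6  7  8  9 10 11 12 13 14 15 16
     L  W  L  W  L  W  L  W  L  W  L  W  L  W  L  W  L
Position 16 is L, so the second player wins.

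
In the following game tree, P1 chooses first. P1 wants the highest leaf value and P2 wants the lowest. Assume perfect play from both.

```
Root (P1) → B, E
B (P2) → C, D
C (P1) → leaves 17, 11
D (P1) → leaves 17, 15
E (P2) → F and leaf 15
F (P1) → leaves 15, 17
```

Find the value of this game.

17

C (P1): max(17, 11) = 17
D (P1): max(17, 15) = 17
B (P2): min(17, 17) = 17
F (P1): max(15, 17) = 17
E (P2): min(17, 15) = 15
Root (P1): max(17, 15) = 17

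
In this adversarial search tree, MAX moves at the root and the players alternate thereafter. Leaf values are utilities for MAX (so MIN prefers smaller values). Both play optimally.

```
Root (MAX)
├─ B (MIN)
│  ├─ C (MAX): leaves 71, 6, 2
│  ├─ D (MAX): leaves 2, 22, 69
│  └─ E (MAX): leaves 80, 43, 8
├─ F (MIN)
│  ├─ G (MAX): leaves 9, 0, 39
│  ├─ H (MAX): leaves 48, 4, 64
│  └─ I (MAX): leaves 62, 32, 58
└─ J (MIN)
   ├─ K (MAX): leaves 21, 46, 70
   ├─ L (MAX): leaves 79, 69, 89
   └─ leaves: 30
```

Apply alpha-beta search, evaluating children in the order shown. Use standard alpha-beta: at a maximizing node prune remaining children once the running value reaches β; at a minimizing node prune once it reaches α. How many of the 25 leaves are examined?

15

C [α=-∞,β=+∞]: v=71
D [α=-∞,β=71]: v=69
E [α=-∞,β=69]: v=80 after child 1 ≥ β → β-cutoff, skip 2
B [α=-∞,β=+∞]: v=69
G [α=69,β=+∞]: v=39
F [α=69,β=+∞]: v=39 after child 1 ≤ α → α-cutoff, skip 2
K [α=69,β=+∞]: v=70
L [α=69,β=70]: v=79 after child 1 ≥ β → β-cutoff, skip 2
J [α=69,β=+∞]: v=30
Root [α=-∞,β=+∞]: v=69
Leaves evaluated: 15 of 25.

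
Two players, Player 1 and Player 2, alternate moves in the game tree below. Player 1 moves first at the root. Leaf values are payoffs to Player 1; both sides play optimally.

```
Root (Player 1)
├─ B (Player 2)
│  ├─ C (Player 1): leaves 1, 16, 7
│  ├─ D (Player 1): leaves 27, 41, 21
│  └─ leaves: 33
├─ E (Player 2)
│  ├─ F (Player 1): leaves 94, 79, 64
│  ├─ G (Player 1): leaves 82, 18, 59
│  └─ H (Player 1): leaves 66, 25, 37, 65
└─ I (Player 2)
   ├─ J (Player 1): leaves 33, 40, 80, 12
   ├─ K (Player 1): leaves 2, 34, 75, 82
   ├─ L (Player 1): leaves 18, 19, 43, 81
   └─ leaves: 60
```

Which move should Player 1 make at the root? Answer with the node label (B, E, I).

C (Player 1): max(1, 16, 7) = 16
D (Player 1): max(27, 41, 21) = 41
B (Player 2): min(16, 41, 33) = 16
F (Player 1): max(94, 79, 64) = 94
G (Player 1): max(82, 18, 59) = 82
H (Player 1): max(66, 25, 37, 65) = 66
E (Player 2): min(94, 82, 66) = 66
J (Player 1): max(33, 40, 80, 12) = 80
K (Player 1): max(2, 34, 75, 82) = 82
L (Player 1): max(18, 19, 43, 81) = 81
I (Player 2): min(80, 82, 81, 60) = 60
Root (Player 1): max(16, 66, 60) = 66
Player 1 picks the child with the highest value: E (value 66).

E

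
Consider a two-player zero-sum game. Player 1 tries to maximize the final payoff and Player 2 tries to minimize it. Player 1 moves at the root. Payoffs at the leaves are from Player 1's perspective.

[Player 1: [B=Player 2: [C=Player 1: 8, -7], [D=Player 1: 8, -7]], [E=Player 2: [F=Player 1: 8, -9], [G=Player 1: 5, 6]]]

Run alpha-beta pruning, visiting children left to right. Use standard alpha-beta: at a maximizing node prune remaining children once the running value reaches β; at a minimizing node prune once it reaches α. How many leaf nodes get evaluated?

C [α=-∞,β=+∞]: v=8
D [α=-∞,β=8]: v=8 after child 1 ≥ β → β-cutoff, skip 1
B [α=-∞,β=+∞]: v=8
F [α=8,β=+∞]: v=8
E [α=8,β=+∞]: v=8 after child 1 ≤ α → α-cutoff, skip 1
Root [α=-∞,β=+∞]: v=8
Leaves evaluated: 5 of 8.

5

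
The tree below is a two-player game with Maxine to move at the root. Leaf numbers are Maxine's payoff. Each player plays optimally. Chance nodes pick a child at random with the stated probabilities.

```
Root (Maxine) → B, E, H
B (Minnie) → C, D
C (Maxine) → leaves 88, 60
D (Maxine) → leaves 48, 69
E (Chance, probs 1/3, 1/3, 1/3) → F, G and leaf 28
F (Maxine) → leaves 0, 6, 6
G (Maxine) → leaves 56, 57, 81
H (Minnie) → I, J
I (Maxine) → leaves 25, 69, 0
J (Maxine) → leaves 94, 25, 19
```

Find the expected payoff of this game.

C (Maxine): max(88, 60) = 88
D (Maxine): max(48, 69) = 69
B (Minnie): min(88, 69) = 69
F (Maxine): max(0, 6, 6) = 6
G (Maxine): max(56, 57, 81) = 81
E (Chance): 1/3·6 + 1/3·81 + 1/3·28 = 38.33
I (Maxine): max(25, 69, 0) = 69
J (Maxine): max(94, 25, 19) = 94
H (Minnie): min(69, 94) = 69
Root (Maxine): max(69, 38.33, 69) = 69

69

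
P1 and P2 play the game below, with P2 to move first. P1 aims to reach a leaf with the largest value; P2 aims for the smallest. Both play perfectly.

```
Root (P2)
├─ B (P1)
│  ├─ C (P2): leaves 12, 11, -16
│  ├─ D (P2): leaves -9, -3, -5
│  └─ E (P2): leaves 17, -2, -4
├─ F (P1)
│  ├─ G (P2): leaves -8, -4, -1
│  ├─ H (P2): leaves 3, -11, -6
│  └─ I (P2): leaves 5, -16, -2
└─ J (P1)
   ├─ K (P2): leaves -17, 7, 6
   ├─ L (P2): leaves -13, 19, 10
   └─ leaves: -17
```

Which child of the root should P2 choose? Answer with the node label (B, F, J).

J

C (P2): min(12, 11, -16) = -16
D (P2): min(-9, -3, -5) = -9
E (P2): min(17, -2, -4) = -4
B (P1): max(-16, -9, -4) = -4
G (P2): min(-8, -4, -1) = -8
H (P2): min(3, -11, -6) = -11
I (P2): min(5, -16, -2) = -16
F (P1): max(-8, -11, -16) = -8
K (P2): min(-17, 7, 6) = -17
L (P2): min(-13, 19, 10) = -13
J (P1): max(-17, -13, -17) = -13
Root (P2): min(-4, -8, -13) = -13
P2 picks the child with the lowest value: J (value -13).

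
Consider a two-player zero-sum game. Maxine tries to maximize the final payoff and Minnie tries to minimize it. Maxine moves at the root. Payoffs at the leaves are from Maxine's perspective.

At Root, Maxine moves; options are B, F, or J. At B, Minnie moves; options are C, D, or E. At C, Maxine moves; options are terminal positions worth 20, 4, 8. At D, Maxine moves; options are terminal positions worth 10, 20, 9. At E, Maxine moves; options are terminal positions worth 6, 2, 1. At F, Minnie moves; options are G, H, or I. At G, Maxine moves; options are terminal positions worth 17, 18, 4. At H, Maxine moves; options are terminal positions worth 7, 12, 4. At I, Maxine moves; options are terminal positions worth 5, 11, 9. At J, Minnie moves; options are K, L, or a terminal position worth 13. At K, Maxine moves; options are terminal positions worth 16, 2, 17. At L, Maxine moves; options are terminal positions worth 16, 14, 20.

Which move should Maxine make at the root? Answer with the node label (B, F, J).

C (Maxine): max(20, 4, 8) = 20
D (Maxine): max(10, 20, 9) = 20
E (Maxine): max(6, 2, 1) = 6
B (Minnie): min(20, 20, 6) = 6
G (Maxine): max(17, 18, 4) = 18
H (Maxine): max(7, 12, 4) = 12
I (Maxine): max(5, 11, 9) = 11
F (Minnie): min(18, 12, 11) = 11
K (Maxine): max(16, 2, 17) = 17
L (Maxine): max(16, 14, 20) = 20
J (Minnie): min(17, 20, 13) = 13
Root (Maxine): max(6, 11, 13) = 13
Maxine picks the child with the highest value: J (value 13).

J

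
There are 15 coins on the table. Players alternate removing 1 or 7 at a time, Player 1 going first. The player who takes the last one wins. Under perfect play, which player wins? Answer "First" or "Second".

First

i:   0  1  2  3  4  5  6  7  8  9 10 11 12 13 14 15
     L  W  L  W  L  W  L  W  L  W  L  W  L  W  L  W
Position 15 is W, so the first player wins.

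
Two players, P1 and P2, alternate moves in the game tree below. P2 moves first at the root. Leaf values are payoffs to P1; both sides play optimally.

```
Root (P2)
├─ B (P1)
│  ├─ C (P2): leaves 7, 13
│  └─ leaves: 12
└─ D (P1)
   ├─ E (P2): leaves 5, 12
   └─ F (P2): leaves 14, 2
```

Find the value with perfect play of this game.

5

C (P2): min(7, 13) = 7
B (P1): max(7, 12) = 12
E (P2): min(5, 12) = 5
F (P2): min(14, 2) = 2
D (P1): max(5, 2) = 5
Root (P2): min(12, 5) = 5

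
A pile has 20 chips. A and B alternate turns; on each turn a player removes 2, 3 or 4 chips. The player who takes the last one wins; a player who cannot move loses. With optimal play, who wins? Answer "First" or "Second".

Positions where the player to move wins (W) vs loses (L):
i:   0  1  2  3  4  5  6  7  8  9 10 11 12 13 14 15 16 17 18 19 20
     L  L  W  W  W  W  L  L  W  W  W  W  L  L  W  W  W  W  L  L  W
Position 20 is W, so the first player wins.

First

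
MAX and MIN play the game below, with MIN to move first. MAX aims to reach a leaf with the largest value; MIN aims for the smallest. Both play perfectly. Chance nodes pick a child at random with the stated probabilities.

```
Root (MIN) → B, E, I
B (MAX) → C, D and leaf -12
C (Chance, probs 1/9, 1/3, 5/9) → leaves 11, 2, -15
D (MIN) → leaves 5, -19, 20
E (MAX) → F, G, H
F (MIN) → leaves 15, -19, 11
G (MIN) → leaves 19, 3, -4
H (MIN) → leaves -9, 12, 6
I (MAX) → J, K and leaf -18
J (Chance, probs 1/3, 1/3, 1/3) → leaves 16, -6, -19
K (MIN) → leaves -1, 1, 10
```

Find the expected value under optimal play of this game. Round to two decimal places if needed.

-6.44

C (Chance): 1/9·11 + 1/3·2 + 5/9·-15 = -6.44
D (MIN): min(5, -19, 20) = -19
B (MAX): max(-6.44, -19, -12) = -6.44
F (MIN): min(15, -19, 11) = -19
G (MIN): min(19, 3, -4) = -4
H (MIN): min(-9, 12, 6) = -9
E (MAX): max(-19, -4, -9) = -4
J (Chance): 1/3·16 + 1/3·-6 + 1/3·-19 = -3
K (MIN): min(-1, 1, 10) = -1
I (MAX): max(-3, -1, -18) = -1
Root (MIN): min(-6.44, -4, -1) = -6.44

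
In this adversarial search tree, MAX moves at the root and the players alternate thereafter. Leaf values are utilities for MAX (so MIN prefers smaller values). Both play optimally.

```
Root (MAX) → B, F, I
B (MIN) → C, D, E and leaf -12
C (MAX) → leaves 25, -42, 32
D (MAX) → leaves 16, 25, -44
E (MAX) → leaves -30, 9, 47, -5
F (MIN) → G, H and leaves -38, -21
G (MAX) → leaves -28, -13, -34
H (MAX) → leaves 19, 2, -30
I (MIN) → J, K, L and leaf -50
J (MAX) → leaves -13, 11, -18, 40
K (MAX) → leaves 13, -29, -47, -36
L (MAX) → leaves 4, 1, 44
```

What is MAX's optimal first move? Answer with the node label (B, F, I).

B

C (MAX): max(25, -42, 32) = 32
D (MAX): max(16, 25, -44) = 25
E (MAX): max(-30, 9, 47, -5) = 47
B (MIN): min(32, 25, 47, -12) = -12
G (MAX): max(-28, -13, -34) = -13
H (MAX): max(19, 2, -30) = 19
F (MIN): min(-13, 19, -38, -21) = -38
J (MAX): max(-13, 11, -18, 40) = 40
K (MAX): max(13, -29, -47, -36) = 13
L (MAX): max(4, 1, 44) = 44
I (MIN): min(40, 13, 44, -50) = -50
Root (MAX): max(-12, -38, -50) = -12
MAX picks the child with the highest value: B (value -12).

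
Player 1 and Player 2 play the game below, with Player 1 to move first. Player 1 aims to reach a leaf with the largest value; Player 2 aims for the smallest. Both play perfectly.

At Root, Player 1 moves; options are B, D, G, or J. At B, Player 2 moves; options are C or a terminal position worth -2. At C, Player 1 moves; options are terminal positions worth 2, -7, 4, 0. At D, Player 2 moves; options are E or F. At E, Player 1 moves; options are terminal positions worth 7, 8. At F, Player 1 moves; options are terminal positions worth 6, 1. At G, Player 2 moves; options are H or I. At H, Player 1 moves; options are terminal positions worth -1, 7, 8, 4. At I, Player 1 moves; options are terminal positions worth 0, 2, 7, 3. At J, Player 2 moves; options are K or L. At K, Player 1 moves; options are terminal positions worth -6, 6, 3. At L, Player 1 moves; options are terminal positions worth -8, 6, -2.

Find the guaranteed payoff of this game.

7

C (Player 1): max(2, -7, 4, 0) = 4
B (Player 2): min(4, -2) = -2
E (Player 1): max(7, 8) = 8
F (Player 1): max(6, 1) = 6
D (Player 2): min(8, 6) = 6
H (Player 1): max(-1, 7, 8, 4) = 8
I (Player 1): max(0, 2, 7, 3) = 7
G (Player 2): min(8, 7) = 7
K (Player 1): max(-6, 6, 3) = 6
L (Player 1): max(-8, 6, -2) = 6
J (Player 2): min(6, 6) = 6
Root (Player 1): max(-2, 6, 7, 6) = 7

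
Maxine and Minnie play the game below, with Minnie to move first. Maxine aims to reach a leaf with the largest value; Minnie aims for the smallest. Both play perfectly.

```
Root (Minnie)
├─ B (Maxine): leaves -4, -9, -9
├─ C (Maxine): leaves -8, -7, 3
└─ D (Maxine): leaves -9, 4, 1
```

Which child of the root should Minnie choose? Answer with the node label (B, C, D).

B

B (Maxine): max(-4, -9, -9) = -4
C (Maxine): max(-8, -7, 3) = 3
D (Maxine): max(-9, 4, 1) = 4
Root (Minnie): min(-4, 3, 4) = -4
Minnie picks the child with the lowest value: B (value -4).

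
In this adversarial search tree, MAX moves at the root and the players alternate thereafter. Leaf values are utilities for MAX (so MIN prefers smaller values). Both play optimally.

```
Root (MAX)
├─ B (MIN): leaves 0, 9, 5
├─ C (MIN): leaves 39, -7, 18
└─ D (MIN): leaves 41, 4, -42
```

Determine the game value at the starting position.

B (MIN): min(0, 9, 5) = 0
C (MIN): min(39, -7, 18) = -7
D (MIN): min(41, 4, -42) = -42
Root (MAX): max(0, -7, -42) = 0

0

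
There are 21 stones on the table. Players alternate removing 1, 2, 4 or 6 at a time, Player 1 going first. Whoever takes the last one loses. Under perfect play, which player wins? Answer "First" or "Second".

First

Mark each pile size as W (mover wins) or L (mover loses):
i:   0  1  2  3  4  5  6  7  8  9 10 11 12 13 14 15 16 17 18 19 20 21
     W  L  W  W  L  W  W  W  W  L  W  W  L  W  W  W  W  L  W  W  L  W
Position 21 is W, so the first player wins.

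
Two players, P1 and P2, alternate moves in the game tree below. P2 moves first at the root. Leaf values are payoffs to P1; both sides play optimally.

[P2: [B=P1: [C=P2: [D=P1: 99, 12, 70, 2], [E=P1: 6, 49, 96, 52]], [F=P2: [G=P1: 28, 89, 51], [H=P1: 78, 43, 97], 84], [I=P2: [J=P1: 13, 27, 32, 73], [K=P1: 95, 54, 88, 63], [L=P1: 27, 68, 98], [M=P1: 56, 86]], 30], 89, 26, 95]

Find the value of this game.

D (P1): max(99, 12, 70, 2) = 99
E (P1): max(6, 49, 96, 52) = 96
C (P2): min(99, 96) = 96
G (P1): max(28, 89, 51) = 89
H (P1): max(78, 43, 97) = 97
F (P2): min(89, 97, 84) = 84
J (P1): max(13, 27, 32, 73) = 73
K (P1): max(95, 54, 88, 63) = 95
L (P1): max(27, 68, 98) = 98
M (P1): max(56, 86) = 86
I (P2): min(73, 95, 98, 86) = 73
B (P1): max(96, 84, 73, 30) = 96
Root (P2): min(96, 89, 26, 95) = 26

26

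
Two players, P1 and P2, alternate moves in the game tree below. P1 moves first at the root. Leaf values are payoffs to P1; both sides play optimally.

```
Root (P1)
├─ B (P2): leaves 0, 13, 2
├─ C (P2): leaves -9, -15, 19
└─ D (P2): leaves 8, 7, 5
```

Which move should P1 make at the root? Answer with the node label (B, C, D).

B (P2): min(0, 13, 2) = 0
C (P2): min(-9, -15, 19) = -15
D (P2): min(8, 7, 5) = 5
Root (P1): max(0, -15, 5) = 5
P1 picks the child with the highest value: D (value 5).

D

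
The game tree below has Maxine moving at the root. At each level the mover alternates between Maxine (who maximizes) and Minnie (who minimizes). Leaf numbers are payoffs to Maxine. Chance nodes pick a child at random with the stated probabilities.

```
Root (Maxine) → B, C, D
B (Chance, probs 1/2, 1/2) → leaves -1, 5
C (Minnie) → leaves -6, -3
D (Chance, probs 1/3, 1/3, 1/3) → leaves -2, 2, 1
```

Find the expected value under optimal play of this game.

2

B (Chance): 1/2·-1 + 1/2·5 = 2
C (Minnie): min(-6, -3) = -6
D (Chance): 1/3·-2 + 1/3·2 + 1/3·1 = 0.33
Root (Maxine): max(2, -6, 0.33) = 2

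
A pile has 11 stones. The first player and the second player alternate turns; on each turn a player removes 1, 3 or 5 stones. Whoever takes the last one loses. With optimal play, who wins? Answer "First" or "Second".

Second

Compute winning (W) and losing (L) positions by backward induction:
i:   0  1  2  3  4  5  6  7  8  9 10 11
     W  L  W  L  W  L  W  L  W  L  W  L
Position 11 is L, so the second player wins.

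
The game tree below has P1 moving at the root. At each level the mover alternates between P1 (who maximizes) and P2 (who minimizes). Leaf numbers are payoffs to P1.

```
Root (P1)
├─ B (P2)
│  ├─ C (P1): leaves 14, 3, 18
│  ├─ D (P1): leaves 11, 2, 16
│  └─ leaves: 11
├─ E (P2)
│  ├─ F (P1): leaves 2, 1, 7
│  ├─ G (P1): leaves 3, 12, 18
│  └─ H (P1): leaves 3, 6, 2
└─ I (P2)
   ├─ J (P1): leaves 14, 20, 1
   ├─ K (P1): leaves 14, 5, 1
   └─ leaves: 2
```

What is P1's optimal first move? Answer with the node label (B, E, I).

B

C (P1): max(14, 3, 18) = 18
D (P1): max(11, 2, 16) = 16
B (P2): min(18, 16, 11) = 11
F (P1): max(2, 1, 7) = 7
G (P1): max(3, 12, 18) = 18
H (P1): max(3, 6, 2) = 6
E (P2): min(7, 18, 6) = 6
J (P1): max(14, 20, 1) = 20
K (P1): max(14, 5, 1) = 14
I (P2): min(20, 14, 2) = 2
Root (P1): max(11, 6, 2) = 11
P1 picks the child with the highest value: B (value 11).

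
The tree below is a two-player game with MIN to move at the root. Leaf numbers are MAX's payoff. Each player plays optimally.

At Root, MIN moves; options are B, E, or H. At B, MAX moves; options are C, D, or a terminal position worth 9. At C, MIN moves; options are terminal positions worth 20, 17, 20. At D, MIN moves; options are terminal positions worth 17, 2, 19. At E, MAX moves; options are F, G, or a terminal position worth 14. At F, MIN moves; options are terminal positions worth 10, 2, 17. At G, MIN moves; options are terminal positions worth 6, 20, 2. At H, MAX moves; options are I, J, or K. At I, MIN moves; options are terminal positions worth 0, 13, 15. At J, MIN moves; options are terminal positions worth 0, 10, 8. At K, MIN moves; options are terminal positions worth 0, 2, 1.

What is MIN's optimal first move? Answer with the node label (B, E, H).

C (MIN): min(20, 17, 20) = 17
D (MIN): min(17, 2, 19) = 2
B (MAX): max(17, 2, 9) = 17
F (MIN): min(10, 2, 17) = 2
G (MIN): min(6, 20, 2) = 2
E (MAX): max(2, 2, 14) = 14
I (MIN): min(0, 13, 15) = 0
J (MIN): min(0, 10, 8) = 0
K (MIN): min(0, 2, 1) = 0
H (MAX): max(0, 0, 0) = 0
Root (MIN): min(17, 14, 0) = 0
MIN picks the child with the lowest value: H (value 0).

H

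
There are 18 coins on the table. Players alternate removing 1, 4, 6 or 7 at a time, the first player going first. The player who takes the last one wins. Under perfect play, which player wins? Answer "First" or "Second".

Second

i:   0  1  2  3  4  5  6  7  8  9 10 11 12 13 14 15 16 17 18
     L  W  L  W  W  L  W  W  W  W  L  W  W  L  W  L  W  W  L
Position 18 is L, so the second player wins.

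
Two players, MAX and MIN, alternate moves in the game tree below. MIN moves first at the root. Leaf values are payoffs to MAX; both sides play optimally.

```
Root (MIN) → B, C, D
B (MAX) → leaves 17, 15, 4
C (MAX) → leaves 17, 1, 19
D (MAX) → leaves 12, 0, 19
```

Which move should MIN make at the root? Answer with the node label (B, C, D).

B

B (MAX): max(17, 15, 4) = 17
C (MAX): max(17, 1, 19) = 19
D (MAX): max(12, 0, 19) = 19
Root (MIN): min(17, 19, 19) = 17
MIN picks the child with the lowest value: B (value 17).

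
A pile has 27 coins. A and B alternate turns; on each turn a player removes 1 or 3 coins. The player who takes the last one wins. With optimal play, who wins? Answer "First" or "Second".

i:   0  1  2  3  4  5  6  7  8  9 10 11 12 13 14 15 16 17 18 19 20 21 22 23 24 25 26 27
     L  W  L  W  L  W  L  W  L  W  L  W  L  W  L  W  L  W  L  W  L  W  L  W  L  W  L  W
Position 27 is W, so the first player wins.

First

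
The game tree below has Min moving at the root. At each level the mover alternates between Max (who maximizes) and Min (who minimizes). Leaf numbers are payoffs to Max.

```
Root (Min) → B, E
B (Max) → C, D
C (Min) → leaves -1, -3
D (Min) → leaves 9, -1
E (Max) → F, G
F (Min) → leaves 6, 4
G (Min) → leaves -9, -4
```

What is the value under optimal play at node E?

4

F: min(6, 4) = 4
G: min(-9, -4) = -9
E: max(4, -9) = 4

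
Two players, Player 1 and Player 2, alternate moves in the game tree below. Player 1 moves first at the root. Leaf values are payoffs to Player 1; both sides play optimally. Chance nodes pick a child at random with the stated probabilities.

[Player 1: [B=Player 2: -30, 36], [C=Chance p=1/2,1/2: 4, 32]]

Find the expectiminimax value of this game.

B (Player 2): min(-30, 36) = -30
C (Chance): 1/2·4 + 1/2·32 = 18
Root (Player 1): max(-30, 18) = 18

18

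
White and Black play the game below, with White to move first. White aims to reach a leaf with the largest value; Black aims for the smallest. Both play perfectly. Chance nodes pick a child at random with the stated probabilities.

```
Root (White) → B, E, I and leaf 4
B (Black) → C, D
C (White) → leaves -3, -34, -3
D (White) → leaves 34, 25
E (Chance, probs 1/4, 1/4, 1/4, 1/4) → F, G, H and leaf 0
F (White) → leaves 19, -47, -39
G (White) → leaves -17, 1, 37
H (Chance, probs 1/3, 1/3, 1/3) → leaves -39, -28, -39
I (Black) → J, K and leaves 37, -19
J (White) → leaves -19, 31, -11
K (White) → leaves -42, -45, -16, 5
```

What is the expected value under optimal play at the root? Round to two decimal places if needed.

C (White): max(-3, -34, -3) = -3
D (White): max(34, 25) = 34
B (Black): min(-3, 34) = -3
F (White): max(19, -47, -39) = 19
G (White): max(-17, 1, 37) = 37
H (Chance): 1/3·-39 + 1/3·-28 + 1/3·-39 = -35.33
E (Chance): 1/4·19 + 1/4·37 + 1/4·-35.33 + 1/4·0 = 5.17
J (White): max(-19, 31, -11) = 31
K (White): max(-42, -45, -16, 5) = 5
I (Black): min(31, 5, 37, -19) = -19
Root (White): max(-3, 5.17, -19, 4) = 5.17

5.17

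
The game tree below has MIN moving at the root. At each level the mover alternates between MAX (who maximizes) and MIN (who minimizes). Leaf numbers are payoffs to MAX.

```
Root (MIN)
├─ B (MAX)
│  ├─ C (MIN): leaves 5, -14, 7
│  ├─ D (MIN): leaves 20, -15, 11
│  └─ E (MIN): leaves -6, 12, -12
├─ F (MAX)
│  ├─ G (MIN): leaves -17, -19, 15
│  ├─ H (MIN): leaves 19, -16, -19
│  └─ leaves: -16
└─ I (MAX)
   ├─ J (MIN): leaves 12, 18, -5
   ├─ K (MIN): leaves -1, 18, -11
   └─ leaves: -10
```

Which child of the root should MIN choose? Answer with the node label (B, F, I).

F

C (MIN): min(5, -14, 7) = -14
D (MIN): min(20, -15, 11) = -15
E (MIN): min(-6, 12, -12) = -12
B (MAX): max(-14, -15, -12) = -12
G (MIN): min(-17, -19, 15) = -19
H (MIN): min(19, -16, -19) = -19
F (MAX): max(-19, -19, -16) = -16
J (MIN): min(12, 18, -5) = -5
K (MIN): min(-1, 18, -11) = -11
I (MAX): max(-5, -11, -10) = -5
Root (MIN): min(-12, -16, -5) = -16
MIN picks the child with the lowest value: F (value -16).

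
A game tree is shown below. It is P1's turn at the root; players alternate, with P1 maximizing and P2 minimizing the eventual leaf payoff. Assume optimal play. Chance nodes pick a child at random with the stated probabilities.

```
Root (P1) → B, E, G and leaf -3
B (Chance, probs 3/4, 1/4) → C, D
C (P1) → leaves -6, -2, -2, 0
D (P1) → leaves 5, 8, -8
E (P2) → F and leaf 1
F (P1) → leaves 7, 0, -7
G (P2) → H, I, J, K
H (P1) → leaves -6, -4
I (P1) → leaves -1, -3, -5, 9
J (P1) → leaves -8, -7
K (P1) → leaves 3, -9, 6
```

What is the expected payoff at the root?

2

C (P1): max(-6, -2, -2, 0) = 0
D (P1): max(5, 8, -8) = 8
B (Chance): 3/4·0 + 1/4·8 = 2
F (P1): max(7, 0, -7) = 7
E (P2): min(7, 1) = 1
H (P1): max(-6, -4) = -4
I (P1): max(-1, -3, -5, 9) = 9
J (P1): max(-8, -7) = -7
K (P1): max(3, -9, 6) = 6
G (P2): min(-4, 9, -7, 6) = -7
Root (P1): max(2, 1, -7, -3) = 2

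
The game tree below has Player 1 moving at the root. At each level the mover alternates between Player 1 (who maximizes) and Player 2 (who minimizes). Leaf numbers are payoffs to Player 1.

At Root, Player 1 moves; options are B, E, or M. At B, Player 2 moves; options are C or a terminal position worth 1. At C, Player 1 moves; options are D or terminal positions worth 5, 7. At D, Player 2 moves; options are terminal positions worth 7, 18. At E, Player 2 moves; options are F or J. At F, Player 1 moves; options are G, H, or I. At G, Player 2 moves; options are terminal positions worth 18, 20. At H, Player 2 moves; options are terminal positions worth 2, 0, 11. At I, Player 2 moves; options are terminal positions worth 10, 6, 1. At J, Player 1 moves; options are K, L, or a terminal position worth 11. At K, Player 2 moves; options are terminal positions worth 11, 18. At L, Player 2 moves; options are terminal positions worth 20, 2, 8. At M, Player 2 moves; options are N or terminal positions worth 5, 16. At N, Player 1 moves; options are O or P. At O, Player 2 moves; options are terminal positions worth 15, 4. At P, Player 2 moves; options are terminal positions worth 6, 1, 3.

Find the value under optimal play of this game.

D (Player 2): min(7, 18) = 7
C (Player 1): max(7, 5, 7) = 7
B (Player 2): min(7, 1) = 1
G (Player 2): min(18, 20) = 18
H (Player 2): min(2, 0, 11) = 0
I (Player 2): min(10, 6, 1) = 1
F (Player 1): max(18, 0, 1) = 18
K (Player 2): min(11, 18) = 11
L (Player 2): min(20, 2, 8) = 2
J (Player 1): max(11, 2, 11) = 11
E (Player 2): min(18, 11) = 11
O (Player 2): min(15, 4) = 4
P (Player 2): min(6, 1, 3) = 1
N (Player 1): max(4, 1) = 4
M (Player 2): min(4, 5, 16) = 4
Root (Player 1): max(1, 11, 4) = 11

11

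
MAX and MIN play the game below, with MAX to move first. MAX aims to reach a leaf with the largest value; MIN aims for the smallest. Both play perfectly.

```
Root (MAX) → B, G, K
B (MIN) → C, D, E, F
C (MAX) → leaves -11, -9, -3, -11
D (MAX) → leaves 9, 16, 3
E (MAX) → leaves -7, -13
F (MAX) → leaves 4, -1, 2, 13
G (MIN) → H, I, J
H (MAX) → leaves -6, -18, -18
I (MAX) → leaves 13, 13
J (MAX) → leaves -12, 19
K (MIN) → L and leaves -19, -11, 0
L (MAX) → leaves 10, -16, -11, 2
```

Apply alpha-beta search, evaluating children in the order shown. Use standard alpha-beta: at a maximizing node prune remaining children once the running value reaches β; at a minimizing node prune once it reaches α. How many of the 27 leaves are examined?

C [α=-∞,β=+∞]: v=-3
D [α=-∞,β=-3]: v=9 after child 1 ≥ β → β-cutoff, skip 2
E [α=-∞,β=-3]: v=-7
F [α=-∞,β=-7]: v=4 after child 1 ≥ β → β-cutoff, skip 3
B [α=-∞,β=+∞]: v=-7
H [α=-7,β=+∞]: v=-6
I [α=-7,β=-6]: v=13 after child 1 ≥ β → β-cutoff, skip 1
J [α=-7,β=-6]: v=19
G [α=-7,β=+∞]: v=-6
L [α=-6,β=+∞]: v=10
K [α=-6,β=+∞]: v=-19 after child 2 ≤ α → α-cutoff, skip 2
Root [α=-∞,β=+∞]: v=-6
Leaves evaluated: 19 of 27.

19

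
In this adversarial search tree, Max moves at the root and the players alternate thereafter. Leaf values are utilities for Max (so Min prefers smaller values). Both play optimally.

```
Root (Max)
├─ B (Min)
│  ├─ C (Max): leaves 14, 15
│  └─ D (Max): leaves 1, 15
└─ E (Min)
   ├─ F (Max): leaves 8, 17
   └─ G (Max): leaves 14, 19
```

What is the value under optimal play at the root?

C (Max): max(14, 15) = 15
D (Max): max(1, 15) = 15
B (Min): min(15, 15) = 15
F (Max): max(8, 17) = 17
G (Max): max(14, 19) = 19
E (Min): min(17, 19) = 17
Root (Max): max(15, 17) = 17

17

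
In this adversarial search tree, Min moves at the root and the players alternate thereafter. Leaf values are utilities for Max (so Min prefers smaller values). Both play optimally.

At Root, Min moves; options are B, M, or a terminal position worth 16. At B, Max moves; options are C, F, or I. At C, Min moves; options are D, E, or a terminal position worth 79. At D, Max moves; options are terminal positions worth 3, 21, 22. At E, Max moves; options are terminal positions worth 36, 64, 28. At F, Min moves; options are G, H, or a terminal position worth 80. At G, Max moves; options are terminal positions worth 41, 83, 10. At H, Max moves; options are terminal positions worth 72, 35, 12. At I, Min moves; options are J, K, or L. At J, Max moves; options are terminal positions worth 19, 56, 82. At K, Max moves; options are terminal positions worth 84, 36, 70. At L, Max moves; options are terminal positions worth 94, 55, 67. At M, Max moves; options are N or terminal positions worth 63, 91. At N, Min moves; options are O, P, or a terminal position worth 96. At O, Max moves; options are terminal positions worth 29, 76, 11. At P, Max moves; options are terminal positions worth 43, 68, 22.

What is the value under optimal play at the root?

D (Max): max(3, 21, 22) = 22
E (Max): max(36, 64, 28) = 64
C (Min): min(22, 64, 79) = 22
G (Max): max(41, 83, 10) = 83
H (Max): max(72, 35, 12) = 72
F (Min): min(83, 72, 80) = 72
J (Max): max(19, 56, 82) = 82
K (Max): max(84, 36, 70) = 84
L (Max): max(94, 55, 67) = 94
I (Min): min(82, 84, 94) = 82
B (Max): max(22, 72, 82) = 82
O (Max): max(29, 76, 11) = 76
P (Max): max(43, 68, 22) = 68
N (Min): min(76, 68, 96) = 68
M (Max): max(68, 63, 91) = 91
Root (Min): min(82, 91, 16) = 16

16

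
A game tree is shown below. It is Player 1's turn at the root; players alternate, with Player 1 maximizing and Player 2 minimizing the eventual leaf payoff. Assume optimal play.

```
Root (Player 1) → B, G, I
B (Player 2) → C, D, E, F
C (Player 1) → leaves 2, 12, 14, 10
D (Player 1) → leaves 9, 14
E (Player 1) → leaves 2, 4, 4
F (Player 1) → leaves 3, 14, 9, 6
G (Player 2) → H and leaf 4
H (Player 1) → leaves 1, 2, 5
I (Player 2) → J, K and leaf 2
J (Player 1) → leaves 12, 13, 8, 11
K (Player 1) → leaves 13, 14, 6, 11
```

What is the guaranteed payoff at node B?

4

C: max(2, 12, 14, 10) = 14
D: max(9, 14) = 14
E: max(2, 4, 4) = 4
F: max(3, 14, 9, 6) = 14
B: min(14, 14, 4, 14) = 4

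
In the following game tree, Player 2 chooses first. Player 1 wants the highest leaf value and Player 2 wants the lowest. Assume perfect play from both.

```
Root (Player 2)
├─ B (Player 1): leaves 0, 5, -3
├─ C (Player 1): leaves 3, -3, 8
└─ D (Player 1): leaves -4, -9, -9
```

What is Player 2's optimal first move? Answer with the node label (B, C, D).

D

B (Player 1): max(0, 5, -3) = 5
C (Player 1): max(3, -3, 8) = 8
D (Player 1): max(-4, -9, -9) = -4
Root (Player 2): min(5, 8, -4) = -4
Player 2 picks the child with the lowest value: D (value -4).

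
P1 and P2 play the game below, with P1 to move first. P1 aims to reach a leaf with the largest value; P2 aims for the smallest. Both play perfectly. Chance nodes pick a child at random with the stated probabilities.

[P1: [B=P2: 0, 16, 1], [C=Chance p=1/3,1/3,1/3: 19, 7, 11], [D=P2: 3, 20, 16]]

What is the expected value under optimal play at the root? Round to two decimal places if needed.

B (P2): min(0, 16, 1) = 0
C (Chance): 1/3·19 + 1/3·7 + 1/3·11 = 12.33
D (P2): min(3, 20, 16) = 3
Root (P1): max(0, 12.33, 3) = 12.33

12.33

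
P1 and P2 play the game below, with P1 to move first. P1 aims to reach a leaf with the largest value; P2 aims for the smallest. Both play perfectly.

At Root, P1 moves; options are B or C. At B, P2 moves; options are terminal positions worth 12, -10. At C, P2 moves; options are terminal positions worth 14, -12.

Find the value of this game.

B (P2): min(12, -10) = -10
C (P2): min(14, -12) = -12
Root (P1): max(-10, -12) = -10

-10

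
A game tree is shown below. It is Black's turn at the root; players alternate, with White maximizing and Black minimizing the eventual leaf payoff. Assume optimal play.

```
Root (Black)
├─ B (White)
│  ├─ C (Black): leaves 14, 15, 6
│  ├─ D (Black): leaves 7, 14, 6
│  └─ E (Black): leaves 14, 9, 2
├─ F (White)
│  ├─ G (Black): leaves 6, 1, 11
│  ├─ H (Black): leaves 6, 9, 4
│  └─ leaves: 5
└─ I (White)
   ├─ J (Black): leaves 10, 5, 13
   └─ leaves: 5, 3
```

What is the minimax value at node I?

J: min(10, 5, 13) = 5
I: max(5, 5, 3) = 5

5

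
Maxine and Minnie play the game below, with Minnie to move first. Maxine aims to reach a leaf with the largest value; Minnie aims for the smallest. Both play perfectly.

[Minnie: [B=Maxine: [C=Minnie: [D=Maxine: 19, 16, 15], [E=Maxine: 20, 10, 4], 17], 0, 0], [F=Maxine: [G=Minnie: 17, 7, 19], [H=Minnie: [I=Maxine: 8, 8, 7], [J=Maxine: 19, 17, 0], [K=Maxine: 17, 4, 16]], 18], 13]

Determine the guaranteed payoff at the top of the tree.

D (Maxine): max(19, 16, 15) = 19
E (Maxine): max(20, 10, 4) = 20
C (Minnie): min(19, 20, 17) = 17
B (Maxine): max(17, 0, 0) = 17
G (Minnie): min(17, 7, 19) = 7
I (Maxine): max(8, 8, 7) = 8
J (Maxine): max(19, 17, 0) = 19
K (Maxine): max(17, 4, 16) = 17
H (Minnie): min(8, 19, 17) = 8
F (Maxine): max(7, 8, 18) = 18
Root (Minnie): min(17, 18, 13) = 13

13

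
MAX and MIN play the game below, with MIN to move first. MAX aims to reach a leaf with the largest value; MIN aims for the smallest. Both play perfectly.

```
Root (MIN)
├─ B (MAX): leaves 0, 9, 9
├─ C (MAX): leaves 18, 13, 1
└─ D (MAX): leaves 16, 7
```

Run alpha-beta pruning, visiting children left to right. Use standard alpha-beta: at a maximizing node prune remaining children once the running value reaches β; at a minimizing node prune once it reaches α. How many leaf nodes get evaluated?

5

B [α=-∞,β=+∞]: v=9
C [α=-∞,β=9]: v=18 after child 1 ≥ β → β-cutoff, skip 2
D [α=-∞,β=9]: v=16 after child 1 ≥ β → β-cutoff, skip 1
Root [α=-∞,β=+∞]: v=9
Leaves evaluated: 5 of 8.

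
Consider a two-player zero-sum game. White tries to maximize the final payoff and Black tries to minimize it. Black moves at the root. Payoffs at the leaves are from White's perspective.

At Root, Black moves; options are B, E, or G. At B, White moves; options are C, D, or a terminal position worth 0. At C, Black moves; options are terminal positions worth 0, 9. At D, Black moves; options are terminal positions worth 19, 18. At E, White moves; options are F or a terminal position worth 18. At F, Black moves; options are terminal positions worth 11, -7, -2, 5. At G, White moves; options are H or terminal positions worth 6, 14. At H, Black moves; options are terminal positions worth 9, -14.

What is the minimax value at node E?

18

F: min(11, -7, -2, 5) = -7
E: max(-7, 18) = 18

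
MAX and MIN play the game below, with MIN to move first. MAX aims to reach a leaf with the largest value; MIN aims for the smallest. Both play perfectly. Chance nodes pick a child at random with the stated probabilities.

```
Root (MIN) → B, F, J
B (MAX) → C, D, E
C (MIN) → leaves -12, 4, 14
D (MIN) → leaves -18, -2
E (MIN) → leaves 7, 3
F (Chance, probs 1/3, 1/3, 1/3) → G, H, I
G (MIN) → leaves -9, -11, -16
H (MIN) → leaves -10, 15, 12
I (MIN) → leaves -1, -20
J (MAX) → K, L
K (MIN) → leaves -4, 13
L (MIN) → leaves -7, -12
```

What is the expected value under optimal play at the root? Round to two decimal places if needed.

C (MIN): min(-12, 4, 14) = -12
D (MIN): min(-18, -2) = -18
E (MIN): min(7, 3) = 3
B (MAX): max(-12, -18, 3) = 3
G (MIN): min(-9, -11, -16) = -16
H (MIN): min(-10, 15, 12) = -10
I (MIN): min(-1, -20) = -20
F (Chance): 1/3·-16 + 1/3·-10 + 1/3·-20 = -15.33
K (MIN): min(-4, 13) = -4
L (MIN): min(-7, -12) = -12
J (MAX): max(-4, -12) = -4
Root (MIN): min(3, -15.33, -4) = -15.33

-15.33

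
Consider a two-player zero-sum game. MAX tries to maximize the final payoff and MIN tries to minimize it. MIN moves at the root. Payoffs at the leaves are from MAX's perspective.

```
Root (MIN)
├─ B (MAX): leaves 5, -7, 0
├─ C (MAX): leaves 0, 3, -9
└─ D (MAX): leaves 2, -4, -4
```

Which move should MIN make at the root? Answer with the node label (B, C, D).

D

B (MAX): max(5, -7, 0) = 5
C (MAX): max(0, 3, -9) = 3
D (MAX): max(2, -4, -4) = 2
Root (MIN): min(5, 3, 2) = 2
MIN picks the child with the lowest value: D (value 2).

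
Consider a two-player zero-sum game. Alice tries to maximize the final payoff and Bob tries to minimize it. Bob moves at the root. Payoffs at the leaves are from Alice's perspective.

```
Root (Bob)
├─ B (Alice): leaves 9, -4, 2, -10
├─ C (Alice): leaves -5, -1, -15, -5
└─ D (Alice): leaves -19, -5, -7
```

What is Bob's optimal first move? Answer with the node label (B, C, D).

D

B (Alice): max(9, -4, 2, -10) = 9
C (Alice): max(-5, -1, -15, -5) = -1
D (Alice): max(-19, -5, -7) = -5
Root (Bob): min(9, -1, -5) = -5
Bob picks the child with the lowest value: D (value -5).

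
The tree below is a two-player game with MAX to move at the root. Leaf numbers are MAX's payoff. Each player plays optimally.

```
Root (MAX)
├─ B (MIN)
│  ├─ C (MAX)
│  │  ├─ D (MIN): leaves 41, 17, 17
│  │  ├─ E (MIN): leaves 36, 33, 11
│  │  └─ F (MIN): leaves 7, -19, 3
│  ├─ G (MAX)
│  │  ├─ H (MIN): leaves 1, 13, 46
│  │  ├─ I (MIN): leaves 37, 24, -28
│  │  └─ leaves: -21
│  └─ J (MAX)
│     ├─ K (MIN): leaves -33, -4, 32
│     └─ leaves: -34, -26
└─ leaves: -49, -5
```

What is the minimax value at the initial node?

-5

D (MIN): min(41, 17, 17) = 17
E (MIN): min(36, 33, 11) = 11
F (MIN): min(7, -19, 3) = -19
C (MAX): max(17, 11, -19) = 17
H (MIN): min(1, 13, 46) = 1
I (MIN): min(37, 24, -28) = -28
G (MAX): max(1, -28, -21) = 1
K (MIN): min(-33, -4, 32) = -33
J (MAX): max(-33, -34, -26) = -26
B (MIN): min(17, 1, -26) = -26
Root (MAX): max(-26, -49, -5) = -5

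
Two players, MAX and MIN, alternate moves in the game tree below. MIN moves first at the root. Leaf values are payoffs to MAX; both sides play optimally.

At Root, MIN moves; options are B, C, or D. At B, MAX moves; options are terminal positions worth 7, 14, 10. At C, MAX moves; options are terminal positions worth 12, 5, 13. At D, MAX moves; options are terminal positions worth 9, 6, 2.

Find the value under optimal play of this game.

9

B (MAX): max(7, 14, 10) = 14
C (MAX): max(12, 5, 13) = 13
D (MAX): max(9, 6, 2) = 9
Root (MIN): min(14, 13, 9) = 9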